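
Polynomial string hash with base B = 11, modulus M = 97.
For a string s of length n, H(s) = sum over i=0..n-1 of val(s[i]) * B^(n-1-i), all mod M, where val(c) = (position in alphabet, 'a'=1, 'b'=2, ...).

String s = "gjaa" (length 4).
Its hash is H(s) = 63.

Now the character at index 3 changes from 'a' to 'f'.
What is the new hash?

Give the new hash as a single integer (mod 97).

Answer: 68

Derivation:
val('a') = 1, val('f') = 6
Position k = 3, exponent = n-1-k = 0
B^0 mod M = 11^0 mod 97 = 1
Delta = (6 - 1) * 1 mod 97 = 5
New hash = (63 + 5) mod 97 = 68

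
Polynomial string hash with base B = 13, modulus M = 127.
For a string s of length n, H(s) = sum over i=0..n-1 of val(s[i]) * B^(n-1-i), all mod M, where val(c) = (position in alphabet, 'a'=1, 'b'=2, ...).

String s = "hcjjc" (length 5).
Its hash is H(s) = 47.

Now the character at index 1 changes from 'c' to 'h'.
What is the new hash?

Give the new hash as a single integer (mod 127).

val('c') = 3, val('h') = 8
Position k = 1, exponent = n-1-k = 3
B^3 mod M = 13^3 mod 127 = 38
Delta = (8 - 3) * 38 mod 127 = 63
New hash = (47 + 63) mod 127 = 110

Answer: 110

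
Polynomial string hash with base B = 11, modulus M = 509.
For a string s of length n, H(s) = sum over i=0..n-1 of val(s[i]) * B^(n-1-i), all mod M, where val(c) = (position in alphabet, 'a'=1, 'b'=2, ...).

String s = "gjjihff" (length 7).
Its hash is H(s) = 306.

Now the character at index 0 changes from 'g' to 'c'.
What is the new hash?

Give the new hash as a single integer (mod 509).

val('g') = 7, val('c') = 3
Position k = 0, exponent = n-1-k = 6
B^6 mod M = 11^6 mod 509 = 241
Delta = (3 - 7) * 241 mod 509 = 54
New hash = (306 + 54) mod 509 = 360

Answer: 360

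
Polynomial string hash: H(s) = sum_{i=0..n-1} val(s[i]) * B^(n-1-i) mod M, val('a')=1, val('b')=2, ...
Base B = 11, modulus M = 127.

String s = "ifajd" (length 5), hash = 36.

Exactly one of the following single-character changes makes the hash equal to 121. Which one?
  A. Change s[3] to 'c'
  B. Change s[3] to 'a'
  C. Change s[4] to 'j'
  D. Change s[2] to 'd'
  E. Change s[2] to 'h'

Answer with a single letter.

Answer: E

Derivation:
Option A: s[3]='j'->'c', delta=(3-10)*11^1 mod 127 = 50, hash=36+50 mod 127 = 86
Option B: s[3]='j'->'a', delta=(1-10)*11^1 mod 127 = 28, hash=36+28 mod 127 = 64
Option C: s[4]='d'->'j', delta=(10-4)*11^0 mod 127 = 6, hash=36+6 mod 127 = 42
Option D: s[2]='a'->'d', delta=(4-1)*11^2 mod 127 = 109, hash=36+109 mod 127 = 18
Option E: s[2]='a'->'h', delta=(8-1)*11^2 mod 127 = 85, hash=36+85 mod 127 = 121 <-- target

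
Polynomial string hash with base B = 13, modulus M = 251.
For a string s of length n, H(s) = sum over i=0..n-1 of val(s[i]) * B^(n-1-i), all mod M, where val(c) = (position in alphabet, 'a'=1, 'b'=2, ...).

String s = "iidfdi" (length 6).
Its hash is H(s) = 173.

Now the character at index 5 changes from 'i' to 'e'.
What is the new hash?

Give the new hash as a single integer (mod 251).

Answer: 169

Derivation:
val('i') = 9, val('e') = 5
Position k = 5, exponent = n-1-k = 0
B^0 mod M = 13^0 mod 251 = 1
Delta = (5 - 9) * 1 mod 251 = 247
New hash = (173 + 247) mod 251 = 169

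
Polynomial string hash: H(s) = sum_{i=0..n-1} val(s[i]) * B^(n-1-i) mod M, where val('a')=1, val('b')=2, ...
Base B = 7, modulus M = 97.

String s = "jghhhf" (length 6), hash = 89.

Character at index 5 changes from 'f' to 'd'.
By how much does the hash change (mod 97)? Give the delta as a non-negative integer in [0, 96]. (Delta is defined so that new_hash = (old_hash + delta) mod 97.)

Answer: 95

Derivation:
Delta formula: (val(new) - val(old)) * B^(n-1-k) mod M
  val('d') - val('f') = 4 - 6 = -2
  B^(n-1-k) = 7^0 mod 97 = 1
  Delta = -2 * 1 mod 97 = 95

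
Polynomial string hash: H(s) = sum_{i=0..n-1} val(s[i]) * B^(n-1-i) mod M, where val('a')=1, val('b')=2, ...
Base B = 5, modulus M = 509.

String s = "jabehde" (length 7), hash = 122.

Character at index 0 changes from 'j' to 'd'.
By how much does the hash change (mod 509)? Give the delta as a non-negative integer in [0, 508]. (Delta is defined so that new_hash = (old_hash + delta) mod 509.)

Answer: 415

Derivation:
Delta formula: (val(new) - val(old)) * B^(n-1-k) mod M
  val('d') - val('j') = 4 - 10 = -6
  B^(n-1-k) = 5^6 mod 509 = 355
  Delta = -6 * 355 mod 509 = 415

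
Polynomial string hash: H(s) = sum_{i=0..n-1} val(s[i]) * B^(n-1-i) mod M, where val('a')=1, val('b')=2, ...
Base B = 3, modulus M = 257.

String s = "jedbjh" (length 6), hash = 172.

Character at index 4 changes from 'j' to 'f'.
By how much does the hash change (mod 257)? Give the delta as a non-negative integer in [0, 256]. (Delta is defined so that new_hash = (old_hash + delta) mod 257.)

Delta formula: (val(new) - val(old)) * B^(n-1-k) mod M
  val('f') - val('j') = 6 - 10 = -4
  B^(n-1-k) = 3^1 mod 257 = 3
  Delta = -4 * 3 mod 257 = 245

Answer: 245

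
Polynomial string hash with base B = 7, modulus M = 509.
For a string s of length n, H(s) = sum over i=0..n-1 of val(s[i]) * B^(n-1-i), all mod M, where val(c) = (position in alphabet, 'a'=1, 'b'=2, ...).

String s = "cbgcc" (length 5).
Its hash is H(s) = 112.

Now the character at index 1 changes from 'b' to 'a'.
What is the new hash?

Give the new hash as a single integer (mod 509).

val('b') = 2, val('a') = 1
Position k = 1, exponent = n-1-k = 3
B^3 mod M = 7^3 mod 509 = 343
Delta = (1 - 2) * 343 mod 509 = 166
New hash = (112 + 166) mod 509 = 278

Answer: 278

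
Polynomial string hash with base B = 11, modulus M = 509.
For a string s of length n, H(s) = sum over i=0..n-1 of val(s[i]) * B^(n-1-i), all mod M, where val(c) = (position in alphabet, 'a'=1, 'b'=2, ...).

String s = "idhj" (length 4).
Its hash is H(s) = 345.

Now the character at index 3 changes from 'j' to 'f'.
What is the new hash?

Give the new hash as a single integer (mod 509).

Answer: 341

Derivation:
val('j') = 10, val('f') = 6
Position k = 3, exponent = n-1-k = 0
B^0 mod M = 11^0 mod 509 = 1
Delta = (6 - 10) * 1 mod 509 = 505
New hash = (345 + 505) mod 509 = 341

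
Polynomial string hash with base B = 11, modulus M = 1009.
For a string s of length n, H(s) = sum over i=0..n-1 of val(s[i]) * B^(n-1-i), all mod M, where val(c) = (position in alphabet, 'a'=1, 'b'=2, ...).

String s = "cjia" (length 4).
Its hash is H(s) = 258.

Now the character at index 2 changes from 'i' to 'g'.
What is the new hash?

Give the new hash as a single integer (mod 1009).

val('i') = 9, val('g') = 7
Position k = 2, exponent = n-1-k = 1
B^1 mod M = 11^1 mod 1009 = 11
Delta = (7 - 9) * 11 mod 1009 = 987
New hash = (258 + 987) mod 1009 = 236

Answer: 236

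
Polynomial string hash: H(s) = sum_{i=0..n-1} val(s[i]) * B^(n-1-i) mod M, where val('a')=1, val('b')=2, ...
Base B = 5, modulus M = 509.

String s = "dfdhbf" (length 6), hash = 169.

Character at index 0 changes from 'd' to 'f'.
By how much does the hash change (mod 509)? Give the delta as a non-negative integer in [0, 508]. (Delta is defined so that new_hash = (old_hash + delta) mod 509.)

Delta formula: (val(new) - val(old)) * B^(n-1-k) mod M
  val('f') - val('d') = 6 - 4 = 2
  B^(n-1-k) = 5^5 mod 509 = 71
  Delta = 2 * 71 mod 509 = 142

Answer: 142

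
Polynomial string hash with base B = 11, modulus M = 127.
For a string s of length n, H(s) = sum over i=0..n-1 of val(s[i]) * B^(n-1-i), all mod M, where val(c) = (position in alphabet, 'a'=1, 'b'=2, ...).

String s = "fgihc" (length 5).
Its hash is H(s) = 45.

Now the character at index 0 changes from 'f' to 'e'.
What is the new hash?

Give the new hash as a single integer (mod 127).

Answer: 9

Derivation:
val('f') = 6, val('e') = 5
Position k = 0, exponent = n-1-k = 4
B^4 mod M = 11^4 mod 127 = 36
Delta = (5 - 6) * 36 mod 127 = 91
New hash = (45 + 91) mod 127 = 9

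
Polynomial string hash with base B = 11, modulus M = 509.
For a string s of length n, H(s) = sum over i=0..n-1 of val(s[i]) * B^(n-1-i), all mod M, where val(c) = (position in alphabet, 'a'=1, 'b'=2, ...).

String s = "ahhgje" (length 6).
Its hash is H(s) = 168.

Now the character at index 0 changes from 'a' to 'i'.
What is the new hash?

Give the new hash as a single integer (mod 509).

Answer: 297

Derivation:
val('a') = 1, val('i') = 9
Position k = 0, exponent = n-1-k = 5
B^5 mod M = 11^5 mod 509 = 207
Delta = (9 - 1) * 207 mod 509 = 129
New hash = (168 + 129) mod 509 = 297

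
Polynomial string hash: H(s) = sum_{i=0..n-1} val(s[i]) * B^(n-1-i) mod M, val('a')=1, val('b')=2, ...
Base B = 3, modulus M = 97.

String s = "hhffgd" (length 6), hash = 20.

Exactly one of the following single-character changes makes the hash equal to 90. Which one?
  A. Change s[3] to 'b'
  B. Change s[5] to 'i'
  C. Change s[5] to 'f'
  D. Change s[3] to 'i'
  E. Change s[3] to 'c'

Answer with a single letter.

Option A: s[3]='f'->'b', delta=(2-6)*3^2 mod 97 = 61, hash=20+61 mod 97 = 81
Option B: s[5]='d'->'i', delta=(9-4)*3^0 mod 97 = 5, hash=20+5 mod 97 = 25
Option C: s[5]='d'->'f', delta=(6-4)*3^0 mod 97 = 2, hash=20+2 mod 97 = 22
Option D: s[3]='f'->'i', delta=(9-6)*3^2 mod 97 = 27, hash=20+27 mod 97 = 47
Option E: s[3]='f'->'c', delta=(3-6)*3^2 mod 97 = 70, hash=20+70 mod 97 = 90 <-- target

Answer: E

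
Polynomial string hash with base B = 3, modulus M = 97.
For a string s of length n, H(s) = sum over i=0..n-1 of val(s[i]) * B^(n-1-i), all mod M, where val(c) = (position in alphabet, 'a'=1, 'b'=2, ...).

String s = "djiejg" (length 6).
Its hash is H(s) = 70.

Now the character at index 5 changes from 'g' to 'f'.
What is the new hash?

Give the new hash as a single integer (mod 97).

Answer: 69

Derivation:
val('g') = 7, val('f') = 6
Position k = 5, exponent = n-1-k = 0
B^0 mod M = 3^0 mod 97 = 1
Delta = (6 - 7) * 1 mod 97 = 96
New hash = (70 + 96) mod 97 = 69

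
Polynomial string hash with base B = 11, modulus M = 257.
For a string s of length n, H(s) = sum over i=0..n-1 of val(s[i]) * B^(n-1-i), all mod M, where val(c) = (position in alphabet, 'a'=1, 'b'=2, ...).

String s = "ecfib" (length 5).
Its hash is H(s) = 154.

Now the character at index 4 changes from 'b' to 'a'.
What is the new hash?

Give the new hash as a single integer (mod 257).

Answer: 153

Derivation:
val('b') = 2, val('a') = 1
Position k = 4, exponent = n-1-k = 0
B^0 mod M = 11^0 mod 257 = 1
Delta = (1 - 2) * 1 mod 257 = 256
New hash = (154 + 256) mod 257 = 153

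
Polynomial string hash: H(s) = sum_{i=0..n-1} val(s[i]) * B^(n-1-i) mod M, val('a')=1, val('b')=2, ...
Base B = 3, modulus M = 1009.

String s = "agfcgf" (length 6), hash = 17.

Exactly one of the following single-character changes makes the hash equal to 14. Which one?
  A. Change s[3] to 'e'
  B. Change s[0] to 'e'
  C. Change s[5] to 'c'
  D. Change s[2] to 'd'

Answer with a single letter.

Answer: C

Derivation:
Option A: s[3]='c'->'e', delta=(5-3)*3^2 mod 1009 = 18, hash=17+18 mod 1009 = 35
Option B: s[0]='a'->'e', delta=(5-1)*3^5 mod 1009 = 972, hash=17+972 mod 1009 = 989
Option C: s[5]='f'->'c', delta=(3-6)*3^0 mod 1009 = 1006, hash=17+1006 mod 1009 = 14 <-- target
Option D: s[2]='f'->'d', delta=(4-6)*3^3 mod 1009 = 955, hash=17+955 mod 1009 = 972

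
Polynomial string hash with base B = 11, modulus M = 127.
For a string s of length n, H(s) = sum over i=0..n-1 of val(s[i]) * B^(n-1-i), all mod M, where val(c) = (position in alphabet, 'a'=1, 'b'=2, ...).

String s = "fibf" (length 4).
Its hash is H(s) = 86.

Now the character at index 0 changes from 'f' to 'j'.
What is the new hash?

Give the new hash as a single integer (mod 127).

val('f') = 6, val('j') = 10
Position k = 0, exponent = n-1-k = 3
B^3 mod M = 11^3 mod 127 = 61
Delta = (10 - 6) * 61 mod 127 = 117
New hash = (86 + 117) mod 127 = 76

Answer: 76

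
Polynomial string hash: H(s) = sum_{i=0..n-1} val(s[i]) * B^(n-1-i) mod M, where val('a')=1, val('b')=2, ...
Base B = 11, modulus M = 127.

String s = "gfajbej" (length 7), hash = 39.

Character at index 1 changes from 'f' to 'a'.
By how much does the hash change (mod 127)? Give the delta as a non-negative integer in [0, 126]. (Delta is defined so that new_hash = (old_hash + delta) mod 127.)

Delta formula: (val(new) - val(old)) * B^(n-1-k) mod M
  val('a') - val('f') = 1 - 6 = -5
  B^(n-1-k) = 11^5 mod 127 = 15
  Delta = -5 * 15 mod 127 = 52

Answer: 52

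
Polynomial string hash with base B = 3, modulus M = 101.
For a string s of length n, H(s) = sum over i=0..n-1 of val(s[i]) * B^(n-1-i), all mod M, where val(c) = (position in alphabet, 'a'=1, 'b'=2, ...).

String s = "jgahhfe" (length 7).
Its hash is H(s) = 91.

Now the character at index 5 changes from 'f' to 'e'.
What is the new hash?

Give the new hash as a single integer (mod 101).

Answer: 88

Derivation:
val('f') = 6, val('e') = 5
Position k = 5, exponent = n-1-k = 1
B^1 mod M = 3^1 mod 101 = 3
Delta = (5 - 6) * 3 mod 101 = 98
New hash = (91 + 98) mod 101 = 88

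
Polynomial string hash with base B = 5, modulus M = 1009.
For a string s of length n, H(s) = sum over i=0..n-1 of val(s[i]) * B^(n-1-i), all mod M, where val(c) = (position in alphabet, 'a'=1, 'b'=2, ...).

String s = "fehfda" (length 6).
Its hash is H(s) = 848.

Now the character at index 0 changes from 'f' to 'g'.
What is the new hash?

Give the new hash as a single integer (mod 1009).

Answer: 946

Derivation:
val('f') = 6, val('g') = 7
Position k = 0, exponent = n-1-k = 5
B^5 mod M = 5^5 mod 1009 = 98
Delta = (7 - 6) * 98 mod 1009 = 98
New hash = (848 + 98) mod 1009 = 946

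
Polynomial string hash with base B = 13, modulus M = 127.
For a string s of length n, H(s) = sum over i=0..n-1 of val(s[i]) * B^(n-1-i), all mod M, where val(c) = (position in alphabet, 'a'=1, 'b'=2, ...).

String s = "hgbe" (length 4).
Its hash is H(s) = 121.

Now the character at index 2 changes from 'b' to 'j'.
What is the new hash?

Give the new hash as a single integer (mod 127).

val('b') = 2, val('j') = 10
Position k = 2, exponent = n-1-k = 1
B^1 mod M = 13^1 mod 127 = 13
Delta = (10 - 2) * 13 mod 127 = 104
New hash = (121 + 104) mod 127 = 98

Answer: 98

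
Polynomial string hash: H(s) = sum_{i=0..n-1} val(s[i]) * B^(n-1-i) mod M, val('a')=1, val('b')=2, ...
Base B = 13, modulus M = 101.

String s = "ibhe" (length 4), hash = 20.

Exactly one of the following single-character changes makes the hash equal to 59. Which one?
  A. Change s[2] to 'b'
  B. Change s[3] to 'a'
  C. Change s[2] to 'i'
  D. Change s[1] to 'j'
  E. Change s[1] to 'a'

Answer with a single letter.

Option A: s[2]='h'->'b', delta=(2-8)*13^1 mod 101 = 23, hash=20+23 mod 101 = 43
Option B: s[3]='e'->'a', delta=(1-5)*13^0 mod 101 = 97, hash=20+97 mod 101 = 16
Option C: s[2]='h'->'i', delta=(9-8)*13^1 mod 101 = 13, hash=20+13 mod 101 = 33
Option D: s[1]='b'->'j', delta=(10-2)*13^2 mod 101 = 39, hash=20+39 mod 101 = 59 <-- target
Option E: s[1]='b'->'a', delta=(1-2)*13^2 mod 101 = 33, hash=20+33 mod 101 = 53

Answer: D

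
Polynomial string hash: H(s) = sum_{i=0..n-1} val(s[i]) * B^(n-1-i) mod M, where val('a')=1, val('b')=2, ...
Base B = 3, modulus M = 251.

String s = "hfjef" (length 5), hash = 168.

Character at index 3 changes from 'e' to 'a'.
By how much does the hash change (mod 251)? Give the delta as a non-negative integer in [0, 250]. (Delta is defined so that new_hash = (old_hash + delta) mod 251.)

Answer: 239

Derivation:
Delta formula: (val(new) - val(old)) * B^(n-1-k) mod M
  val('a') - val('e') = 1 - 5 = -4
  B^(n-1-k) = 3^1 mod 251 = 3
  Delta = -4 * 3 mod 251 = 239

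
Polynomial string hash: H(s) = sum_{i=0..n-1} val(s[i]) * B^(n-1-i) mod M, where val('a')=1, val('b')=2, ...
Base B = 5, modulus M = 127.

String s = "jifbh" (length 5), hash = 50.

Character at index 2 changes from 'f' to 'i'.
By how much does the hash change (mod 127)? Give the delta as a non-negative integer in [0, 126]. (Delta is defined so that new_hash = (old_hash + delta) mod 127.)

Delta formula: (val(new) - val(old)) * B^(n-1-k) mod M
  val('i') - val('f') = 9 - 6 = 3
  B^(n-1-k) = 5^2 mod 127 = 25
  Delta = 3 * 25 mod 127 = 75

Answer: 75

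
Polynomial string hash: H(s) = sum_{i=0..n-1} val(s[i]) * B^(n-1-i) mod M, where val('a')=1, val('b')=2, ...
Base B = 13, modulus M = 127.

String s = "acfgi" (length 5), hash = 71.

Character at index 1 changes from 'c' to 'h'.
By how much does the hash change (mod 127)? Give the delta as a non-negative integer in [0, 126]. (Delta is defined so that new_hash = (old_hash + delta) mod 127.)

Answer: 63

Derivation:
Delta formula: (val(new) - val(old)) * B^(n-1-k) mod M
  val('h') - val('c') = 8 - 3 = 5
  B^(n-1-k) = 13^3 mod 127 = 38
  Delta = 5 * 38 mod 127 = 63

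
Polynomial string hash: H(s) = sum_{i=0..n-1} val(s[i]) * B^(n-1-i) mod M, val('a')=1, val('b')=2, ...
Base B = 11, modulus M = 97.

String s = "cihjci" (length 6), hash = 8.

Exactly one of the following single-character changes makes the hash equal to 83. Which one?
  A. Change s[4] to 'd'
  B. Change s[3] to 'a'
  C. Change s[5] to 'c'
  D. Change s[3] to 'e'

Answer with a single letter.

Option A: s[4]='c'->'d', delta=(4-3)*11^1 mod 97 = 11, hash=8+11 mod 97 = 19
Option B: s[3]='j'->'a', delta=(1-10)*11^2 mod 97 = 75, hash=8+75 mod 97 = 83 <-- target
Option C: s[5]='i'->'c', delta=(3-9)*11^0 mod 97 = 91, hash=8+91 mod 97 = 2
Option D: s[3]='j'->'e', delta=(5-10)*11^2 mod 97 = 74, hash=8+74 mod 97 = 82

Answer: B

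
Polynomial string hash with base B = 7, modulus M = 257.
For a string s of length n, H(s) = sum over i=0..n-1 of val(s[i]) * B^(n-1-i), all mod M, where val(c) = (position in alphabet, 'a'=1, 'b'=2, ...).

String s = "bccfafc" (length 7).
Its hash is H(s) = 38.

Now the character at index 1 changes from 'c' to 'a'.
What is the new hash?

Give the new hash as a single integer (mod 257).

val('c') = 3, val('a') = 1
Position k = 1, exponent = n-1-k = 5
B^5 mod M = 7^5 mod 257 = 102
Delta = (1 - 3) * 102 mod 257 = 53
New hash = (38 + 53) mod 257 = 91

Answer: 91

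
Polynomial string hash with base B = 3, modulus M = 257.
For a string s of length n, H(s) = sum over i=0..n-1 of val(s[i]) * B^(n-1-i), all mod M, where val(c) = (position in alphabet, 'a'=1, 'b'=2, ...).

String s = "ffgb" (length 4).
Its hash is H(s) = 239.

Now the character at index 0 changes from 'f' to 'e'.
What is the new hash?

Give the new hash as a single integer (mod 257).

val('f') = 6, val('e') = 5
Position k = 0, exponent = n-1-k = 3
B^3 mod M = 3^3 mod 257 = 27
Delta = (5 - 6) * 27 mod 257 = 230
New hash = (239 + 230) mod 257 = 212

Answer: 212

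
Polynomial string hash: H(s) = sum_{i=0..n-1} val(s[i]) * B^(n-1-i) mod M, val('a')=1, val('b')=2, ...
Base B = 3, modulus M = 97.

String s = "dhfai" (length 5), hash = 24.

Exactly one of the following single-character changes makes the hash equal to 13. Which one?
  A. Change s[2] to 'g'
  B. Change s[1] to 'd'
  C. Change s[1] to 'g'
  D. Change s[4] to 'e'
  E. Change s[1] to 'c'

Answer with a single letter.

Option A: s[2]='f'->'g', delta=(7-6)*3^2 mod 97 = 9, hash=24+9 mod 97 = 33
Option B: s[1]='h'->'d', delta=(4-8)*3^3 mod 97 = 86, hash=24+86 mod 97 = 13 <-- target
Option C: s[1]='h'->'g', delta=(7-8)*3^3 mod 97 = 70, hash=24+70 mod 97 = 94
Option D: s[4]='i'->'e', delta=(5-9)*3^0 mod 97 = 93, hash=24+93 mod 97 = 20
Option E: s[1]='h'->'c', delta=(3-8)*3^3 mod 97 = 59, hash=24+59 mod 97 = 83

Answer: B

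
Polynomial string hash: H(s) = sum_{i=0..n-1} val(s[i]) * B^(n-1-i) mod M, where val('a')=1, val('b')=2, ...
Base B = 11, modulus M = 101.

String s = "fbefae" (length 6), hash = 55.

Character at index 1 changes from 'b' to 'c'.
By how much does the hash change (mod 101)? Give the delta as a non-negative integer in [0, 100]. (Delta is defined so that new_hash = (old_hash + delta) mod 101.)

Delta formula: (val(new) - val(old)) * B^(n-1-k) mod M
  val('c') - val('b') = 3 - 2 = 1
  B^(n-1-k) = 11^4 mod 101 = 97
  Delta = 1 * 97 mod 101 = 97

Answer: 97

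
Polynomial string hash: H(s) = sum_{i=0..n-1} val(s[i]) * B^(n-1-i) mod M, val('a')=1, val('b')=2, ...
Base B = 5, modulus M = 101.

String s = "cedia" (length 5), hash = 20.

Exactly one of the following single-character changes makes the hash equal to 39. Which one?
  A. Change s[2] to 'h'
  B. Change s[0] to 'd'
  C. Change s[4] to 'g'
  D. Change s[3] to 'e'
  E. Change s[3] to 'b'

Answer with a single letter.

Option A: s[2]='d'->'h', delta=(8-4)*5^2 mod 101 = 100, hash=20+100 mod 101 = 19
Option B: s[0]='c'->'d', delta=(4-3)*5^4 mod 101 = 19, hash=20+19 mod 101 = 39 <-- target
Option C: s[4]='a'->'g', delta=(7-1)*5^0 mod 101 = 6, hash=20+6 mod 101 = 26
Option D: s[3]='i'->'e', delta=(5-9)*5^1 mod 101 = 81, hash=20+81 mod 101 = 0
Option E: s[3]='i'->'b', delta=(2-9)*5^1 mod 101 = 66, hash=20+66 mod 101 = 86

Answer: B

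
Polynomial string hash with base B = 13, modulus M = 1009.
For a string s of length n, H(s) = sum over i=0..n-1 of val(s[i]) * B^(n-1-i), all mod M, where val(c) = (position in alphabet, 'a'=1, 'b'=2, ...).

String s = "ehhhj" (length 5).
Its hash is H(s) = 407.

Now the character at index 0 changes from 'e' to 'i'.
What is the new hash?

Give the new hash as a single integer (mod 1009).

Answer: 634

Derivation:
val('e') = 5, val('i') = 9
Position k = 0, exponent = n-1-k = 4
B^4 mod M = 13^4 mod 1009 = 309
Delta = (9 - 5) * 309 mod 1009 = 227
New hash = (407 + 227) mod 1009 = 634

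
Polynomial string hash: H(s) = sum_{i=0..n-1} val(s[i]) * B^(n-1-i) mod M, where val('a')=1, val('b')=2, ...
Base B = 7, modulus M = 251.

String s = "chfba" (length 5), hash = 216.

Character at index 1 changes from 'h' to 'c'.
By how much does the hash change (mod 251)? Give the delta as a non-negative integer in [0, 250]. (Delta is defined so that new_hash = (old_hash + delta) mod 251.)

Answer: 42

Derivation:
Delta formula: (val(new) - val(old)) * B^(n-1-k) mod M
  val('c') - val('h') = 3 - 8 = -5
  B^(n-1-k) = 7^3 mod 251 = 92
  Delta = -5 * 92 mod 251 = 42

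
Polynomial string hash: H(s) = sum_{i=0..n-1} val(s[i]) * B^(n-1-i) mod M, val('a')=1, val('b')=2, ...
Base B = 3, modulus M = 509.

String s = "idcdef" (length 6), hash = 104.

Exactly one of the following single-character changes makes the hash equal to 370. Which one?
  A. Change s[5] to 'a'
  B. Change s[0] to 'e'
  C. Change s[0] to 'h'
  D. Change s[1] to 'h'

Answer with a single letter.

Answer: C

Derivation:
Option A: s[5]='f'->'a', delta=(1-6)*3^0 mod 509 = 504, hash=104+504 mod 509 = 99
Option B: s[0]='i'->'e', delta=(5-9)*3^5 mod 509 = 46, hash=104+46 mod 509 = 150
Option C: s[0]='i'->'h', delta=(8-9)*3^5 mod 509 = 266, hash=104+266 mod 509 = 370 <-- target
Option D: s[1]='d'->'h', delta=(8-4)*3^4 mod 509 = 324, hash=104+324 mod 509 = 428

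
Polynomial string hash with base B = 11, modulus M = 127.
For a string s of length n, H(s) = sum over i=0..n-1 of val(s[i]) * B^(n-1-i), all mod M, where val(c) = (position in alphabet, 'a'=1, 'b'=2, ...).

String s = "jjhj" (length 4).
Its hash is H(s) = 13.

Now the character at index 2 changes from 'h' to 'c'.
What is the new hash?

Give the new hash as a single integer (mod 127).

val('h') = 8, val('c') = 3
Position k = 2, exponent = n-1-k = 1
B^1 mod M = 11^1 mod 127 = 11
Delta = (3 - 8) * 11 mod 127 = 72
New hash = (13 + 72) mod 127 = 85

Answer: 85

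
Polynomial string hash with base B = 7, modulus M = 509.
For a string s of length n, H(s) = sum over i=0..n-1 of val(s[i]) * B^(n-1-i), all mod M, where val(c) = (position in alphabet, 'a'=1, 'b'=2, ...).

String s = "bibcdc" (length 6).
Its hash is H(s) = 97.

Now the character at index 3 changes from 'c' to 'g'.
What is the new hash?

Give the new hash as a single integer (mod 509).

val('c') = 3, val('g') = 7
Position k = 3, exponent = n-1-k = 2
B^2 mod M = 7^2 mod 509 = 49
Delta = (7 - 3) * 49 mod 509 = 196
New hash = (97 + 196) mod 509 = 293

Answer: 293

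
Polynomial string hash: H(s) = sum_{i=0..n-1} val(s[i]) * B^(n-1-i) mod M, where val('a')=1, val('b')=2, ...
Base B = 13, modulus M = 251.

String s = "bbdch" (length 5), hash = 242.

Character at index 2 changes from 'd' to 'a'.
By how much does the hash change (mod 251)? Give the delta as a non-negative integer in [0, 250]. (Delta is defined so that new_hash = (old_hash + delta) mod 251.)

Delta formula: (val(new) - val(old)) * B^(n-1-k) mod M
  val('a') - val('d') = 1 - 4 = -3
  B^(n-1-k) = 13^2 mod 251 = 169
  Delta = -3 * 169 mod 251 = 246

Answer: 246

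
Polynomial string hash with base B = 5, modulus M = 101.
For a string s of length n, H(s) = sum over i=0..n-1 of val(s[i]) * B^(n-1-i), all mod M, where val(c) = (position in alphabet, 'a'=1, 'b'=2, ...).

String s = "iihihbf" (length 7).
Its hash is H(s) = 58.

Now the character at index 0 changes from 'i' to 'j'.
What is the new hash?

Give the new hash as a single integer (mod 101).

val('i') = 9, val('j') = 10
Position k = 0, exponent = n-1-k = 6
B^6 mod M = 5^6 mod 101 = 71
Delta = (10 - 9) * 71 mod 101 = 71
New hash = (58 + 71) mod 101 = 28

Answer: 28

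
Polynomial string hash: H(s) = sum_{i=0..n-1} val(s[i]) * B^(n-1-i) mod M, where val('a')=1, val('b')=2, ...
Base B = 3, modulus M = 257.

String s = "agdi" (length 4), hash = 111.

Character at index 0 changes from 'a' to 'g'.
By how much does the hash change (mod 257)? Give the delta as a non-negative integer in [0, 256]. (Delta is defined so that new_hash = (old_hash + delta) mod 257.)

Delta formula: (val(new) - val(old)) * B^(n-1-k) mod M
  val('g') - val('a') = 7 - 1 = 6
  B^(n-1-k) = 3^3 mod 257 = 27
  Delta = 6 * 27 mod 257 = 162

Answer: 162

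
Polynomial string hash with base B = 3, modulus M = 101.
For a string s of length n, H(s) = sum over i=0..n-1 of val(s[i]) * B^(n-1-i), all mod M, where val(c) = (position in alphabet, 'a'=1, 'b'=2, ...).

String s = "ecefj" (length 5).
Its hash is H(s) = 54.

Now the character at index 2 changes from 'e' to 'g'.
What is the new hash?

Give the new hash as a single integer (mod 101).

val('e') = 5, val('g') = 7
Position k = 2, exponent = n-1-k = 2
B^2 mod M = 3^2 mod 101 = 9
Delta = (7 - 5) * 9 mod 101 = 18
New hash = (54 + 18) mod 101 = 72

Answer: 72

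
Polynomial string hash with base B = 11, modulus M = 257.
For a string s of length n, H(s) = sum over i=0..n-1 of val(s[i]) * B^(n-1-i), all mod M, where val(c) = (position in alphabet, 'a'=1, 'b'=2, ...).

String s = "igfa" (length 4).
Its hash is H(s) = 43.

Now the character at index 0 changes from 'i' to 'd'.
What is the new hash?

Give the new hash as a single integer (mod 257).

val('i') = 9, val('d') = 4
Position k = 0, exponent = n-1-k = 3
B^3 mod M = 11^3 mod 257 = 46
Delta = (4 - 9) * 46 mod 257 = 27
New hash = (43 + 27) mod 257 = 70

Answer: 70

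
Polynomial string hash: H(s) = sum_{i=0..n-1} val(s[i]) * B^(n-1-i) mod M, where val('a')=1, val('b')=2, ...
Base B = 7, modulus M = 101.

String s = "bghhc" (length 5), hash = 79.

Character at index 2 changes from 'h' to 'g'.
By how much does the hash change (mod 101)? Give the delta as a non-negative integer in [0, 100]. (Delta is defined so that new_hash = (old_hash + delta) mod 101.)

Answer: 52

Derivation:
Delta formula: (val(new) - val(old)) * B^(n-1-k) mod M
  val('g') - val('h') = 7 - 8 = -1
  B^(n-1-k) = 7^2 mod 101 = 49
  Delta = -1 * 49 mod 101 = 52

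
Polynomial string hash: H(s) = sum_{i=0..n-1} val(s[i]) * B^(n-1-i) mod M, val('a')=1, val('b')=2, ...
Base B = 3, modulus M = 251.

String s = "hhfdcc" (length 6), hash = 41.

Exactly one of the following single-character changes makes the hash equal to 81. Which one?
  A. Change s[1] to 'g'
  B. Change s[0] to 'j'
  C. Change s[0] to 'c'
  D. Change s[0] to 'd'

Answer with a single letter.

Option A: s[1]='h'->'g', delta=(7-8)*3^4 mod 251 = 170, hash=41+170 mod 251 = 211
Option B: s[0]='h'->'j', delta=(10-8)*3^5 mod 251 = 235, hash=41+235 mod 251 = 25
Option C: s[0]='h'->'c', delta=(3-8)*3^5 mod 251 = 40, hash=41+40 mod 251 = 81 <-- target
Option D: s[0]='h'->'d', delta=(4-8)*3^5 mod 251 = 32, hash=41+32 mod 251 = 73

Answer: C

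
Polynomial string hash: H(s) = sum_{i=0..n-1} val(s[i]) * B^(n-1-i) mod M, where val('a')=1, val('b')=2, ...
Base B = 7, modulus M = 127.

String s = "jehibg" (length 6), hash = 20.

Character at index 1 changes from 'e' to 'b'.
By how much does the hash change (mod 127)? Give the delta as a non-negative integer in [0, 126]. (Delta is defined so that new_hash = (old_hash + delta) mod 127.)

Delta formula: (val(new) - val(old)) * B^(n-1-k) mod M
  val('b') - val('e') = 2 - 5 = -3
  B^(n-1-k) = 7^4 mod 127 = 115
  Delta = -3 * 115 mod 127 = 36

Answer: 36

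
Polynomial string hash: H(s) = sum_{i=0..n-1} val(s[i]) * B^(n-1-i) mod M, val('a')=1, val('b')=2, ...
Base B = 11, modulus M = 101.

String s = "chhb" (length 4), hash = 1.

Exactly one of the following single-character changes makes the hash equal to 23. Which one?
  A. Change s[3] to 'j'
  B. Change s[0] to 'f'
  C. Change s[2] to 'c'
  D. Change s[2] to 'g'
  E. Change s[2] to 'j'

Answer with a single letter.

Answer: E

Derivation:
Option A: s[3]='b'->'j', delta=(10-2)*11^0 mod 101 = 8, hash=1+8 mod 101 = 9
Option B: s[0]='c'->'f', delta=(6-3)*11^3 mod 101 = 54, hash=1+54 mod 101 = 55
Option C: s[2]='h'->'c', delta=(3-8)*11^1 mod 101 = 46, hash=1+46 mod 101 = 47
Option D: s[2]='h'->'g', delta=(7-8)*11^1 mod 101 = 90, hash=1+90 mod 101 = 91
Option E: s[2]='h'->'j', delta=(10-8)*11^1 mod 101 = 22, hash=1+22 mod 101 = 23 <-- target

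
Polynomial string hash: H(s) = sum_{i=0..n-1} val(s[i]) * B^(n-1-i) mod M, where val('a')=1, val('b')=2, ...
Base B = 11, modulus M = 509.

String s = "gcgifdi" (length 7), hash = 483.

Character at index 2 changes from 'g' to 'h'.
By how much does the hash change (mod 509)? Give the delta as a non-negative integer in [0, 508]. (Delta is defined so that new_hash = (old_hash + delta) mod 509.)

Delta formula: (val(new) - val(old)) * B^(n-1-k) mod M
  val('h') - val('g') = 8 - 7 = 1
  B^(n-1-k) = 11^4 mod 509 = 389
  Delta = 1 * 389 mod 509 = 389

Answer: 389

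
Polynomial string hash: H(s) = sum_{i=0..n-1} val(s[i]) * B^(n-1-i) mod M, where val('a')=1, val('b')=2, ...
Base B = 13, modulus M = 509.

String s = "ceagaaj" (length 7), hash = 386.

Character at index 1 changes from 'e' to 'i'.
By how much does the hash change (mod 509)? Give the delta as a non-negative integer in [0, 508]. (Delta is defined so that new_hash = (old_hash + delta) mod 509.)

Delta formula: (val(new) - val(old)) * B^(n-1-k) mod M
  val('i') - val('e') = 9 - 5 = 4
  B^(n-1-k) = 13^5 mod 509 = 232
  Delta = 4 * 232 mod 509 = 419

Answer: 419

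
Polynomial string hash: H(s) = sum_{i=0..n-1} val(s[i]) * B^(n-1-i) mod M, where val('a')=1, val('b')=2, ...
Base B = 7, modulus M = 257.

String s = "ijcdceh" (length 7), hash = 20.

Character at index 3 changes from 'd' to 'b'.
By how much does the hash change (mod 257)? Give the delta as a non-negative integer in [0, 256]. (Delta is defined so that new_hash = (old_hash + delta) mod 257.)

Answer: 85

Derivation:
Delta formula: (val(new) - val(old)) * B^(n-1-k) mod M
  val('b') - val('d') = 2 - 4 = -2
  B^(n-1-k) = 7^3 mod 257 = 86
  Delta = -2 * 86 mod 257 = 85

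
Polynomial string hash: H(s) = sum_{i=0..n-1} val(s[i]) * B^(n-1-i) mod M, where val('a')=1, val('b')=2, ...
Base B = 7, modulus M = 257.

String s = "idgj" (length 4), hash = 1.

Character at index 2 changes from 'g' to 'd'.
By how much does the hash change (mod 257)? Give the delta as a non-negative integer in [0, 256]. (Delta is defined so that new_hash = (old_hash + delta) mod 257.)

Delta formula: (val(new) - val(old)) * B^(n-1-k) mod M
  val('d') - val('g') = 4 - 7 = -3
  B^(n-1-k) = 7^1 mod 257 = 7
  Delta = -3 * 7 mod 257 = 236

Answer: 236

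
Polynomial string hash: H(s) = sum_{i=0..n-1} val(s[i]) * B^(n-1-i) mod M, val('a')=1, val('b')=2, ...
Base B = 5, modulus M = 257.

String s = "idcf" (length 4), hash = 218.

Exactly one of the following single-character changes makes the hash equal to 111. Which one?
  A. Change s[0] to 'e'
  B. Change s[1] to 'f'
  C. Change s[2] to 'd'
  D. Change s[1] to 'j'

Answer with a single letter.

Option A: s[0]='i'->'e', delta=(5-9)*5^3 mod 257 = 14, hash=218+14 mod 257 = 232
Option B: s[1]='d'->'f', delta=(6-4)*5^2 mod 257 = 50, hash=218+50 mod 257 = 11
Option C: s[2]='c'->'d', delta=(4-3)*5^1 mod 257 = 5, hash=218+5 mod 257 = 223
Option D: s[1]='d'->'j', delta=(10-4)*5^2 mod 257 = 150, hash=218+150 mod 257 = 111 <-- target

Answer: D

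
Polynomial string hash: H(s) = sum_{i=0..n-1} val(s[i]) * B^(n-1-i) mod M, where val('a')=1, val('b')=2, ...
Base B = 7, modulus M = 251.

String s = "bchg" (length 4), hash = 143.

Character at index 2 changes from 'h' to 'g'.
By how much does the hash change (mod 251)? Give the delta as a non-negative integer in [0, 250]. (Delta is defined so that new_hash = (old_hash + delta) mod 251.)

Answer: 244

Derivation:
Delta formula: (val(new) - val(old)) * B^(n-1-k) mod M
  val('g') - val('h') = 7 - 8 = -1
  B^(n-1-k) = 7^1 mod 251 = 7
  Delta = -1 * 7 mod 251 = 244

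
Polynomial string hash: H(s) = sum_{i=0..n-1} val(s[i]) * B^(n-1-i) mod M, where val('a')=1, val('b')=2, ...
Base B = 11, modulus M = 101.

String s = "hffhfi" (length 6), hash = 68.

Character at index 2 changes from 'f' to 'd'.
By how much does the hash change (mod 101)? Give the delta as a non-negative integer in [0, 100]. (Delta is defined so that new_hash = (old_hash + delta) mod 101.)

Answer: 65

Derivation:
Delta formula: (val(new) - val(old)) * B^(n-1-k) mod M
  val('d') - val('f') = 4 - 6 = -2
  B^(n-1-k) = 11^3 mod 101 = 18
  Delta = -2 * 18 mod 101 = 65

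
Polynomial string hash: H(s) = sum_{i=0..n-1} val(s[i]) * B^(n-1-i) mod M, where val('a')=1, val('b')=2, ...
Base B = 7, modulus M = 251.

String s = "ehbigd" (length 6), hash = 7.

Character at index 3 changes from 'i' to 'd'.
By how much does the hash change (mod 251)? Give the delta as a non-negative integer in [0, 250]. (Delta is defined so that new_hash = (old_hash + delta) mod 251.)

Delta formula: (val(new) - val(old)) * B^(n-1-k) mod M
  val('d') - val('i') = 4 - 9 = -5
  B^(n-1-k) = 7^2 mod 251 = 49
  Delta = -5 * 49 mod 251 = 6

Answer: 6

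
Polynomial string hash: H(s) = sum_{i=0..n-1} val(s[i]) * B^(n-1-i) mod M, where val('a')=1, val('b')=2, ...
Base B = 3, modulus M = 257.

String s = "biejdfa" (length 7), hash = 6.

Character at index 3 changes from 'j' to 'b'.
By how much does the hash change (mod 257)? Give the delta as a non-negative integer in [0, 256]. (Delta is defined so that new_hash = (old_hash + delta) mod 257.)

Delta formula: (val(new) - val(old)) * B^(n-1-k) mod M
  val('b') - val('j') = 2 - 10 = -8
  B^(n-1-k) = 3^3 mod 257 = 27
  Delta = -8 * 27 mod 257 = 41

Answer: 41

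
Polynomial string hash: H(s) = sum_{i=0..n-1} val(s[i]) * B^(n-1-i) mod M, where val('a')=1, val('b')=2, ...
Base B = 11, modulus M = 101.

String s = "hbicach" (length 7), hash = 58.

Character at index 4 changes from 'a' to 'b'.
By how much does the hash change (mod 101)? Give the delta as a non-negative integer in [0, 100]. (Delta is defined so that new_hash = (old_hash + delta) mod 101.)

Delta formula: (val(new) - val(old)) * B^(n-1-k) mod M
  val('b') - val('a') = 2 - 1 = 1
  B^(n-1-k) = 11^2 mod 101 = 20
  Delta = 1 * 20 mod 101 = 20

Answer: 20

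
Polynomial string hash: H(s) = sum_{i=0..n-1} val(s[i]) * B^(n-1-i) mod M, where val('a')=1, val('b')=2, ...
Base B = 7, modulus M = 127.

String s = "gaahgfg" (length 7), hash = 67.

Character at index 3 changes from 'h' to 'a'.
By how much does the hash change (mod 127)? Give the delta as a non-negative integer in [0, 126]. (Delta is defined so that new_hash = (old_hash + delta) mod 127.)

Answer: 12

Derivation:
Delta formula: (val(new) - val(old)) * B^(n-1-k) mod M
  val('a') - val('h') = 1 - 8 = -7
  B^(n-1-k) = 7^3 mod 127 = 89
  Delta = -7 * 89 mod 127 = 12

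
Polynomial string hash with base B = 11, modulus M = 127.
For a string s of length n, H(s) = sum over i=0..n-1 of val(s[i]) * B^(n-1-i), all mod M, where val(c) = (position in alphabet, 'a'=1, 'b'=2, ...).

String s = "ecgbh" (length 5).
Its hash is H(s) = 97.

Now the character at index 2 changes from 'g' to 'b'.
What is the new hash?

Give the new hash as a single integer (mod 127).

Answer: 0

Derivation:
val('g') = 7, val('b') = 2
Position k = 2, exponent = n-1-k = 2
B^2 mod M = 11^2 mod 127 = 121
Delta = (2 - 7) * 121 mod 127 = 30
New hash = (97 + 30) mod 127 = 0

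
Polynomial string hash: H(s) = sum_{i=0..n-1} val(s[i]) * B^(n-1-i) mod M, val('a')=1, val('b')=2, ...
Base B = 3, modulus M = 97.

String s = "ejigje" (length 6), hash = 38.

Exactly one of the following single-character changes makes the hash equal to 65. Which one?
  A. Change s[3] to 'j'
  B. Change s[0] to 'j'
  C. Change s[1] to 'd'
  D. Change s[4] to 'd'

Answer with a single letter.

Answer: A

Derivation:
Option A: s[3]='g'->'j', delta=(10-7)*3^2 mod 97 = 27, hash=38+27 mod 97 = 65 <-- target
Option B: s[0]='e'->'j', delta=(10-5)*3^5 mod 97 = 51, hash=38+51 mod 97 = 89
Option C: s[1]='j'->'d', delta=(4-10)*3^4 mod 97 = 96, hash=38+96 mod 97 = 37
Option D: s[4]='j'->'d', delta=(4-10)*3^1 mod 97 = 79, hash=38+79 mod 97 = 20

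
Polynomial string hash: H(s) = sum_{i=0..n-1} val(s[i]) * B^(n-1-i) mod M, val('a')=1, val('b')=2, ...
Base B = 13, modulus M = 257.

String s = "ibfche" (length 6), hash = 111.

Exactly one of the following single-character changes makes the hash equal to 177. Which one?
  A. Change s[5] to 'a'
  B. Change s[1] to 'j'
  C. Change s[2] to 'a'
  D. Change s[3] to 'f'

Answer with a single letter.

Option A: s[5]='e'->'a', delta=(1-5)*13^0 mod 257 = 253, hash=111+253 mod 257 = 107
Option B: s[1]='b'->'j', delta=(10-2)*13^4 mod 257 = 15, hash=111+15 mod 257 = 126
Option C: s[2]='f'->'a', delta=(1-6)*13^3 mod 257 = 66, hash=111+66 mod 257 = 177 <-- target
Option D: s[3]='c'->'f', delta=(6-3)*13^2 mod 257 = 250, hash=111+250 mod 257 = 104

Answer: C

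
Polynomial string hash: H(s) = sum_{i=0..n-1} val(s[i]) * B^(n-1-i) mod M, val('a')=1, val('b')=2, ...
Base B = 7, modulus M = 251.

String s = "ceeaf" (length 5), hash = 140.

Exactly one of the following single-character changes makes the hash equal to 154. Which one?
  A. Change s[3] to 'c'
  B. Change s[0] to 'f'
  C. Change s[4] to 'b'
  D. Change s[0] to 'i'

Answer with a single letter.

Option A: s[3]='a'->'c', delta=(3-1)*7^1 mod 251 = 14, hash=140+14 mod 251 = 154 <-- target
Option B: s[0]='c'->'f', delta=(6-3)*7^4 mod 251 = 175, hash=140+175 mod 251 = 64
Option C: s[4]='f'->'b', delta=(2-6)*7^0 mod 251 = 247, hash=140+247 mod 251 = 136
Option D: s[0]='c'->'i', delta=(9-3)*7^4 mod 251 = 99, hash=140+99 mod 251 = 239

Answer: A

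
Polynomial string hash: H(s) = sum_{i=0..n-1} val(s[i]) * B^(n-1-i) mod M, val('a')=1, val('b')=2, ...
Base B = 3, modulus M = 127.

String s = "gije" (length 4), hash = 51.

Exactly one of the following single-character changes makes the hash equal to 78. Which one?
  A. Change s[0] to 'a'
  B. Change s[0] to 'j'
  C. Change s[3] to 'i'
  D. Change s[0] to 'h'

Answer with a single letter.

Option A: s[0]='g'->'a', delta=(1-7)*3^3 mod 127 = 92, hash=51+92 mod 127 = 16
Option B: s[0]='g'->'j', delta=(10-7)*3^3 mod 127 = 81, hash=51+81 mod 127 = 5
Option C: s[3]='e'->'i', delta=(9-5)*3^0 mod 127 = 4, hash=51+4 mod 127 = 55
Option D: s[0]='g'->'h', delta=(8-7)*3^3 mod 127 = 27, hash=51+27 mod 127 = 78 <-- target

Answer: D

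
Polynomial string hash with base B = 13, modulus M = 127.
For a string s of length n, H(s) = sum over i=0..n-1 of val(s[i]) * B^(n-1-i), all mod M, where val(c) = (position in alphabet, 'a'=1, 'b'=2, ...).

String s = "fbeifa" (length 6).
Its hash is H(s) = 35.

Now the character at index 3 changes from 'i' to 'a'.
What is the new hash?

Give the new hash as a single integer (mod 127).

val('i') = 9, val('a') = 1
Position k = 3, exponent = n-1-k = 2
B^2 mod M = 13^2 mod 127 = 42
Delta = (1 - 9) * 42 mod 127 = 45
New hash = (35 + 45) mod 127 = 80

Answer: 80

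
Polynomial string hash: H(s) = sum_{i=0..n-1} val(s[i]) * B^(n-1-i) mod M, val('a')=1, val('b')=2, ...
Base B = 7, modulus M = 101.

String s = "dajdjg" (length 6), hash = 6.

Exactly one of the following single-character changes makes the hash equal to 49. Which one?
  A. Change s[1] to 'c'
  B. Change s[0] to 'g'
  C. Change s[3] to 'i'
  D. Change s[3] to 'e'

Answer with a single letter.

Option A: s[1]='a'->'c', delta=(3-1)*7^4 mod 101 = 55, hash=6+55 mod 101 = 61
Option B: s[0]='d'->'g', delta=(7-4)*7^5 mod 101 = 22, hash=6+22 mod 101 = 28
Option C: s[3]='d'->'i', delta=(9-4)*7^2 mod 101 = 43, hash=6+43 mod 101 = 49 <-- target
Option D: s[3]='d'->'e', delta=(5-4)*7^2 mod 101 = 49, hash=6+49 mod 101 = 55

Answer: C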